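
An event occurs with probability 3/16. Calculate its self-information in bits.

Information content I(x) = -log₂(p(x))
I = -log₂(3/16) = -log₂(0.1875)
I = 2.4150 bits


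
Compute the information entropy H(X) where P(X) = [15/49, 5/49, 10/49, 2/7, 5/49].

H(X) = -Σ p(x) log₂ p(x)
  -15/49 × log₂(15/49) = 0.5228
  -5/49 × log₂(5/49) = 0.3360
  -10/49 × log₂(10/49) = 0.4679
  -2/7 × log₂(2/7) = 0.5164
  -5/49 × log₂(5/49) = 0.3360
H(X) = 2.1791 bits


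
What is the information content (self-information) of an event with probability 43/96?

Information content I(x) = -log₂(p(x))
I = -log₂(43/96) = -log₂(0.4479)
I = 1.1587 bits


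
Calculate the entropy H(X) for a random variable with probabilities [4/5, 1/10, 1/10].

H(X) = -Σ p(x) log₂ p(x)
  -4/5 × log₂(4/5) = 0.2575
  -1/10 × log₂(1/10) = 0.3322
  -1/10 × log₂(1/10) = 0.3322
H(X) = 0.9219 bits


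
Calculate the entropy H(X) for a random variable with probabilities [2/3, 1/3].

H(X) = -Σ p(x) log₂ p(x)
  -2/3 × log₂(2/3) = 0.3900
  -1/3 × log₂(1/3) = 0.5283
H(X) = 0.9183 bits


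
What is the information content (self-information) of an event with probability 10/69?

Information content I(x) = -log₂(p(x))
I = -log₂(10/69) = -log₂(0.1449)
I = 2.7866 bits


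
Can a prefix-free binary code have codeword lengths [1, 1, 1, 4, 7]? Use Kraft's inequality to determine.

Kraft inequality: Σ 2^(-l_i) ≤ 1 for prefix-free code
Calculating: 2^(-1) + 2^(-1) + 2^(-1) + 2^(-4) + 2^(-7)
= 0.5 + 0.5 + 0.5 + 0.0625 + 0.0078125
= 1.5703
Since 1.5703 > 1, prefix-free code does not exist


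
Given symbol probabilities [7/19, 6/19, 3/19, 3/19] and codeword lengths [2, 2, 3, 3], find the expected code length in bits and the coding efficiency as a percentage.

Average length L = Σ p_i × l_i = 2.3158 bits
Entropy H = 1.8968 bits
Efficiency η = H/L × 100% = 81.91%


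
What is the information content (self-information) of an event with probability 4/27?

Information content I(x) = -log₂(p(x))
I = -log₂(4/27) = -log₂(0.1481)
I = 2.7549 bits


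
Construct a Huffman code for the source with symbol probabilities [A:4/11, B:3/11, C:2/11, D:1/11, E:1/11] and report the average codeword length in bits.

Huffman tree construction:
Combine smallest probabilities repeatedly
Resulting codes:
  A: 11 (length 2)
  B: 10 (length 2)
  C: 00 (length 2)
  D: 010 (length 3)
  E: 011 (length 3)
Average length = Σ p(s) × length(s) = 2.1818 bits


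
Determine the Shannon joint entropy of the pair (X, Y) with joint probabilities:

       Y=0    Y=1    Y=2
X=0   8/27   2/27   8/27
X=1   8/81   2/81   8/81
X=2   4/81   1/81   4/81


H(X,Y) = -Σ p(x,y) log₂ p(x,y)
  p(0,0)=8/27: -0.2963 × log₂(0.2963) = 0.5200
  p(0,1)=2/27: -0.0741 × log₂(0.0741) = 0.2781
  p(0,2)=8/27: -0.2963 × log₂(0.2963) = 0.5200
  p(1,0)=8/81: -0.0988 × log₂(0.0988) = 0.3299
  p(1,1)=2/81: -0.0247 × log₂(0.0247) = 0.1318
  p(1,2)=8/81: -0.0988 × log₂(0.0988) = 0.3299
  p(2,0)=4/81: -0.0494 × log₂(0.0494) = 0.2143
  p(2,1)=1/81: -0.0123 × log₂(0.0123) = 0.0783
  p(2,2)=4/81: -0.0494 × log₂(0.0494) = 0.2143
H(X,Y) = 2.6165 bits


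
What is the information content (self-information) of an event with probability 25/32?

Information content I(x) = -log₂(p(x))
I = -log₂(25/32) = -log₂(0.7812)
I = 0.3561 bits


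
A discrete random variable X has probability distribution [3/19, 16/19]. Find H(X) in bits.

H(X) = -Σ p(x) log₂ p(x)
  -3/19 × log₂(3/19) = 0.4205
  -16/19 × log₂(16/19) = 0.2088
H(X) = 0.6292 bits


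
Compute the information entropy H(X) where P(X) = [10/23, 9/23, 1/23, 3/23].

H(X) = -Σ p(x) log₂ p(x)
  -10/23 × log₂(10/23) = 0.5224
  -9/23 × log₂(9/23) = 0.5297
  -1/23 × log₂(1/23) = 0.1967
  -3/23 × log₂(3/23) = 0.3833
H(X) = 1.6321 bits


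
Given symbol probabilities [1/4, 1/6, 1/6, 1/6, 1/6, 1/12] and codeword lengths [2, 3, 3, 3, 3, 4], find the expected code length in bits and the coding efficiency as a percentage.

Average length L = Σ p_i × l_i = 2.8333 bits
Entropy H = 2.5221 bits
Efficiency η = H/L × 100% = 89.01%


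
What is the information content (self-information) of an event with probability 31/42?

Information content I(x) = -log₂(p(x))
I = -log₂(31/42) = -log₂(0.7381)
I = 0.4381 bits


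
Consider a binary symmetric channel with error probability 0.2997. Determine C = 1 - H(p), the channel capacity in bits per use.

For BSC with error probability p:
C = 1 - H(p) where H(p) is binary entropy
H(0.2997) = -0.2997 × log₂(0.2997) - 0.7003 × log₂(0.7003)
H(p) = 0.8809
C = 1 - 0.8809 = 0.1191 bits/use


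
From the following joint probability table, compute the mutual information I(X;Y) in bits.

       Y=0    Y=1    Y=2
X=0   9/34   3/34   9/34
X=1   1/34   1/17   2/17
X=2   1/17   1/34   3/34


H(X) = 1.3404, H(Y) = 1.4837, H(X,Y) = 2.7766
I(X;Y) = H(X) + H(Y) - H(X,Y) = 0.0474 bits


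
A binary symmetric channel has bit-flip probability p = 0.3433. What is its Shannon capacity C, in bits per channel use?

For BSC with error probability p:
C = 1 - H(p) where H(p) is binary entropy
H(0.3433) = -0.3433 × log₂(0.3433) - 0.6567 × log₂(0.6567)
H(p) = 0.9279
C = 1 - 0.9279 = 0.0721 bits/use


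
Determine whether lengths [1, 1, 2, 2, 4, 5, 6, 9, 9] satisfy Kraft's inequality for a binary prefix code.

Kraft inequality: Σ 2^(-l_i) ≤ 1 for prefix-free code
Calculating: 2^(-1) + 2^(-1) + 2^(-2) + 2^(-2) + 2^(-4) + 2^(-5) + 2^(-6) + 2^(-9) + 2^(-9)
= 0.5 + 0.5 + 0.25 + 0.25 + 0.0625 + 0.03125 + 0.015625 + 0.001953125 + 0.001953125
= 1.6133
Since 1.6133 > 1, prefix-free code does not exist


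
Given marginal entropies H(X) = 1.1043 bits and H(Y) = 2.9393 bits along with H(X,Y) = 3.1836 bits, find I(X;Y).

I(X;Y) = H(X) + H(Y) - H(X,Y)
I(X;Y) = 1.1043 + 2.9393 - 3.1836 = 0.86 bits


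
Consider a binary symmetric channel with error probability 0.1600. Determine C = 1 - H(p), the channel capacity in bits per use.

For BSC with error probability p:
C = 1 - H(p) where H(p) is binary entropy
H(0.1600) = -0.1600 × log₂(0.1600) - 0.8400 × log₂(0.8400)
H(p) = 0.6343
C = 1 - 0.6343 = 0.3657 bits/use


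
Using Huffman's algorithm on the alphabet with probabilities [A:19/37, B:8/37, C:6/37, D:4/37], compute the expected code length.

Huffman tree construction:
Combine smallest probabilities repeatedly
Resulting codes:
  A: 1 (length 1)
  B: 00 (length 2)
  C: 011 (length 3)
  D: 010 (length 3)
Average length = Σ p(s) × length(s) = 1.7568 bits


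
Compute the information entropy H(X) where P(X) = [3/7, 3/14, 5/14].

H(X) = -Σ p(x) log₂ p(x)
  -3/7 × log₂(3/7) = 0.5239
  -3/14 × log₂(3/14) = 0.4762
  -5/14 × log₂(5/14) = 0.5305
H(X) = 1.5306 bits


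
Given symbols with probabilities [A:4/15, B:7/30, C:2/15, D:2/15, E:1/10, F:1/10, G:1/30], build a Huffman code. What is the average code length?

Huffman tree construction:
Combine smallest probabilities repeatedly
Resulting codes:
  A: 10 (length 2)
  B: 00 (length 2)
  C: 011 (length 3)
  D: 110 (length 3)
  E: 1111 (length 4)
  F: 010 (length 3)
  G: 1110 (length 4)
Average length = Σ p(s) × length(s) = 2.6333 bits


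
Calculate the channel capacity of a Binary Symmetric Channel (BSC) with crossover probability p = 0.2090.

For BSC with error probability p:
C = 1 - H(p) where H(p) is binary entropy
H(0.2090) = -0.2090 × log₂(0.2090) - 0.7910 × log₂(0.7910)
H(p) = 0.7396
C = 1 - 0.7396 = 0.2604 bits/use


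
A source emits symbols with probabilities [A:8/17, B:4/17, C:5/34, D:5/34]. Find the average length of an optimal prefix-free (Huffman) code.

Huffman tree construction:
Combine smallest probabilities repeatedly
Resulting codes:
  A: 0 (length 1)
  B: 10 (length 2)
  C: 110 (length 3)
  D: 111 (length 3)
Average length = Σ p(s) × length(s) = 1.8235 bits


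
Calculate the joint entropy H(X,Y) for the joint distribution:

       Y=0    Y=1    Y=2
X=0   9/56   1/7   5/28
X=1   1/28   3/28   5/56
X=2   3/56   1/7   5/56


H(X,Y) = -Σ p(x,y) log₂ p(x,y)
  p(0,0)=9/56: -0.1607 × log₂(0.1607) = 0.4239
  p(0,1)=1/7: -0.1429 × log₂(0.1429) = 0.4011
  p(0,2)=5/28: -0.1786 × log₂(0.1786) = 0.4438
  p(1,0)=1/28: -0.0357 × log₂(0.0357) = 0.1717
  p(1,1)=3/28: -0.1071 × log₂(0.1071) = 0.3453
  p(1,2)=5/56: -0.0893 × log₂(0.0893) = 0.3112
  p(2,0)=3/56: -0.0536 × log₂(0.0536) = 0.2262
  p(2,1)=1/7: -0.1429 × log₂(0.1429) = 0.4011
  p(2,2)=5/56: -0.0893 × log₂(0.0893) = 0.3112
H(X,Y) = 3.0353 bits


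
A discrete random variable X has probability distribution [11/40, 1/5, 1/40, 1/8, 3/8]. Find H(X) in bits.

H(X) = -Σ p(x) log₂ p(x)
  -11/40 × log₂(11/40) = 0.5122
  -1/5 × log₂(1/5) = 0.4644
  -1/40 × log₂(1/40) = 0.1330
  -1/8 × log₂(1/8) = 0.3750
  -3/8 × log₂(3/8) = 0.5306
H(X) = 2.0153 bits


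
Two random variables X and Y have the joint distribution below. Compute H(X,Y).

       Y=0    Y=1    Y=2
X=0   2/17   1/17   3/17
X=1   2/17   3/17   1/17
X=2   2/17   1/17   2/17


H(X,Y) = -Σ p(x,y) log₂ p(x,y)
  p(0,0)=2/17: -0.1176 × log₂(0.1176) = 0.3632
  p(0,1)=1/17: -0.0588 × log₂(0.0588) = 0.2404
  p(0,2)=3/17: -0.1765 × log₂(0.1765) = 0.4416
  p(1,0)=2/17: -0.1176 × log₂(0.1176) = 0.3632
  p(1,1)=3/17: -0.1765 × log₂(0.1765) = 0.4416
  p(1,2)=1/17: -0.0588 × log₂(0.0588) = 0.2404
  p(2,0)=2/17: -0.1176 × log₂(0.1176) = 0.3632
  p(2,1)=1/17: -0.0588 × log₂(0.0588) = 0.2404
  p(2,2)=2/17: -0.1176 × log₂(0.1176) = 0.3632
H(X,Y) = 3.0575 bits


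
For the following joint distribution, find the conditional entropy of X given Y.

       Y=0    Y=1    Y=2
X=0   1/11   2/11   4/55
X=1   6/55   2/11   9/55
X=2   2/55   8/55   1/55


H(X|Y) = Σ_y p(y) H(X|Y=y)
  p(Y=0) = 13/55, H(X|Y=0) = 1.4605
  p(Y=1) = 28/55, H(X|Y=1) = 1.5774
  p(Y=2) = 14/55, H(X|Y=2) = 1.1981
H(X|Y) = 0.2364×1.4605 + 0.5091×1.5774 + 0.2545×1.1981 = 1.4532 bits


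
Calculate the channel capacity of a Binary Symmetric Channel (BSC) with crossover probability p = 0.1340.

For BSC with error probability p:
C = 1 - H(p) where H(p) is binary entropy
H(0.1340) = -0.1340 × log₂(0.1340) - 0.8660 × log₂(0.8660)
H(p) = 0.5683
C = 1 - 0.5683 = 0.4317 bits/use


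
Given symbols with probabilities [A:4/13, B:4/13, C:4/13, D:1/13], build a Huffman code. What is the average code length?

Huffman tree construction:
Combine smallest probabilities repeatedly
Resulting codes:
  A: 01 (length 2)
  B: 10 (length 2)
  C: 11 (length 2)
  D: 00 (length 2)
Average length = Σ p(s) × length(s) = 2.0000 bits


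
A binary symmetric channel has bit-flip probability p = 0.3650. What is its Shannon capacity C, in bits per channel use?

For BSC with error probability p:
C = 1 - H(p) where H(p) is binary entropy
H(0.3650) = -0.3650 × log₂(0.3650) - 0.6350 × log₂(0.6350)
H(p) = 0.9468
C = 1 - 0.9468 = 0.0532 bits/use


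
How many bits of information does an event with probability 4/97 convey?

Information content I(x) = -log₂(p(x))
I = -log₂(4/97) = -log₂(0.0412)
I = 4.5999 bits


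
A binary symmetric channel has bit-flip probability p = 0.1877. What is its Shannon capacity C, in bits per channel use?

For BSC with error probability p:
C = 1 - H(p) where H(p) is binary entropy
H(0.1877) = -0.1877 × log₂(0.1877) - 0.8123 × log₂(0.8123)
H(p) = 0.6966
C = 1 - 0.6966 = 0.3034 bits/use


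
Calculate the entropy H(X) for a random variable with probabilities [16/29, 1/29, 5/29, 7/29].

H(X) = -Σ p(x) log₂ p(x)
  -16/29 × log₂(16/29) = 0.4734
  -1/29 × log₂(1/29) = 0.1675
  -5/29 × log₂(5/29) = 0.4373
  -7/29 × log₂(7/29) = 0.4950
H(X) = 1.5731 bits


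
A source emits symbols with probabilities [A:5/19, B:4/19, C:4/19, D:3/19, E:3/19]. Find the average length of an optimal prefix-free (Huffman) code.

Huffman tree construction:
Combine smallest probabilities repeatedly
Resulting codes:
  A: 10 (length 2)
  B: 00 (length 2)
  C: 01 (length 2)
  D: 110 (length 3)
  E: 111 (length 3)
Average length = Σ p(s) × length(s) = 2.3158 bits


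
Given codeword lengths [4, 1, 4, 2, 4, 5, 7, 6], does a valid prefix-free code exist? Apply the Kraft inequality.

Kraft inequality: Σ 2^(-l_i) ≤ 1 for prefix-free code
Calculating: 2^(-4) + 2^(-1) + 2^(-4) + 2^(-2) + 2^(-4) + 2^(-5) + 2^(-7) + 2^(-6)
= 0.0625 + 0.5 + 0.0625 + 0.25 + 0.0625 + 0.03125 + 0.0078125 + 0.015625
= 0.9922
Since 0.9922 ≤ 1, prefix-free code exists


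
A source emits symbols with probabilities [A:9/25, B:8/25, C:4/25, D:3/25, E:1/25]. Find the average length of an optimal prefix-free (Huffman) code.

Huffman tree construction:
Combine smallest probabilities repeatedly
Resulting codes:
  A: 0 (length 1)
  B: 10 (length 2)
  C: 110 (length 3)
  D: 1111 (length 4)
  E: 1110 (length 4)
Average length = Σ p(s) × length(s) = 2.1200 bits


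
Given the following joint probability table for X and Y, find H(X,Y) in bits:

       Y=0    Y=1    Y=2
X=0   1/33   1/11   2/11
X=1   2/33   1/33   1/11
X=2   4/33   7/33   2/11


H(X,Y) = -Σ p(x,y) log₂ p(x,y)
  p(0,0)=1/33: -0.0303 × log₂(0.0303) = 0.1529
  p(0,1)=1/11: -0.0909 × log₂(0.0909) = 0.3145
  p(0,2)=2/11: -0.1818 × log₂(0.1818) = 0.4472
  p(1,0)=2/33: -0.0606 × log₂(0.0606) = 0.2451
  p(1,1)=1/33: -0.0303 × log₂(0.0303) = 0.1529
  p(1,2)=1/11: -0.0909 × log₂(0.0909) = 0.3145
  p(2,0)=4/33: -0.1212 × log₂(0.1212) = 0.3690
  p(2,1)=7/33: -0.2121 × log₂(0.2121) = 0.4745
  p(2,2)=2/11: -0.1818 × log₂(0.1818) = 0.4472
H(X,Y) = 2.9177 bits


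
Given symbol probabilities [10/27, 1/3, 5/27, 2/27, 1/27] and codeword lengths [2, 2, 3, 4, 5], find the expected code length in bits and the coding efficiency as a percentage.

Average length L = Σ p_i × l_i = 2.4444 bits
Entropy H = 1.9638 bits
Efficiency η = H/L × 100% = 80.34%


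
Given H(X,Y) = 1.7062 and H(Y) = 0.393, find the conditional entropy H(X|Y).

Chain rule: H(X,Y) = H(X|Y) + H(Y)
H(X|Y) = H(X,Y) - H(Y) = 1.7062 - 0.393 = 1.3132 bits


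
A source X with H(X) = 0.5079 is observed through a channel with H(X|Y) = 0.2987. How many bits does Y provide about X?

I(X;Y) = H(X) - H(X|Y)
I(X;Y) = 0.5079 - 0.2987 = 0.2092 bits


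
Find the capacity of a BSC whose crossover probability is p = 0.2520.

For BSC with error probability p:
C = 1 - H(p) where H(p) is binary entropy
H(0.2520) = -0.2520 × log₂(0.2520) - 0.7480 × log₂(0.7480)
H(p) = 0.8144
C = 1 - 0.8144 = 0.1856 bits/use


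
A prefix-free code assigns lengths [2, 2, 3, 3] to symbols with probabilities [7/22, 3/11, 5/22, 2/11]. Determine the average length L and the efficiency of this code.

Average length L = Σ p_i × l_i = 2.4091 bits
Entropy H = 1.9698 bits
Efficiency η = H/L × 100% = 81.77%


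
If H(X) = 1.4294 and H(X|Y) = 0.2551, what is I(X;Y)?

I(X;Y) = H(X) - H(X|Y)
I(X;Y) = 1.4294 - 0.2551 = 1.1743 bits


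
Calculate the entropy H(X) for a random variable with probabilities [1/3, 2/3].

H(X) = -Σ p(x) log₂ p(x)
  -1/3 × log₂(1/3) = 0.5283
  -2/3 × log₂(2/3) = 0.3900
H(X) = 0.9183 bits


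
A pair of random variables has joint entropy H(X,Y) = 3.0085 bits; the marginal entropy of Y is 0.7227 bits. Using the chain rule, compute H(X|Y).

Chain rule: H(X,Y) = H(X|Y) + H(Y)
H(X|Y) = H(X,Y) - H(Y) = 3.0085 - 0.7227 = 2.2858 bits


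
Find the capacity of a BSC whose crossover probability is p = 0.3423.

For BSC with error probability p:
C = 1 - H(p) where H(p) is binary entropy
H(0.3423) = -0.3423 × log₂(0.3423) - 0.6577 × log₂(0.6577)
H(p) = 0.9270
C = 1 - 0.9270 = 0.0730 bits/use


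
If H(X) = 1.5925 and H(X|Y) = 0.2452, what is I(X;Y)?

I(X;Y) = H(X) - H(X|Y)
I(X;Y) = 1.5925 - 0.2452 = 1.3473 bits


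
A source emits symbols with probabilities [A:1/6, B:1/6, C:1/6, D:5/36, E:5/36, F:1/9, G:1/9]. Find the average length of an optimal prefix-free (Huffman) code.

Huffman tree construction:
Combine smallest probabilities repeatedly
Resulting codes:
  A: 110 (length 3)
  B: 111 (length 3)
  C: 00 (length 2)
  D: 100 (length 3)
  E: 101 (length 3)
  F: 010 (length 3)
  G: 011 (length 3)
Average length = Σ p(s) × length(s) = 2.8333 bits


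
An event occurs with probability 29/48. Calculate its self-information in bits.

Information content I(x) = -log₂(p(x))
I = -log₂(29/48) = -log₂(0.6042)
I = 0.7270 bits


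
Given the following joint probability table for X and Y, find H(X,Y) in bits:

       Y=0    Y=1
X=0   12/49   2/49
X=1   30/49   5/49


H(X,Y) = -Σ p(x,y) log₂ p(x,y)
  p(0,0)=12/49: -0.2449 × log₂(0.2449) = 0.4971
  p(0,1)=2/49: -0.0408 × log₂(0.0408) = 0.1884
  p(1,0)=30/49: -0.6122 × log₂(0.6122) = 0.4334
  p(1,1)=5/49: -0.1020 × log₂(0.1020) = 0.3360
H(X,Y) = 1.4548 bits


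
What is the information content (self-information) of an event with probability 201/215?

Information content I(x) = -log₂(p(x))
I = -log₂(201/215) = -log₂(0.9349)
I = 0.0971 bits


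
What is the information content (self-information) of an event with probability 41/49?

Information content I(x) = -log₂(p(x))
I = -log₂(41/49) = -log₂(0.8367)
I = 0.2572 bits


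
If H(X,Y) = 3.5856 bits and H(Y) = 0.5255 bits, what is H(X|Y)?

Chain rule: H(X,Y) = H(X|Y) + H(Y)
H(X|Y) = H(X,Y) - H(Y) = 3.5856 - 0.5255 = 3.0601 bits


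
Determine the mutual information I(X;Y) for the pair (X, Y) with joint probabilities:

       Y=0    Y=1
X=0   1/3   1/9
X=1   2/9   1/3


H(X) = 0.9911, H(Y) = 0.9911, H(X,Y) = 1.8911
I(X;Y) = H(X) + H(Y) - H(X,Y) = 0.0911 bits


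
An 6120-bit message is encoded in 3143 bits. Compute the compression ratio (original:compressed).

Compression ratio = Original / Compressed
= 6120 / 3143 = 1.95:1


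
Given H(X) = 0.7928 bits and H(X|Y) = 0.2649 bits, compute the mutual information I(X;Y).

I(X;Y) = H(X) - H(X|Y)
I(X;Y) = 0.7928 - 0.2649 = 0.5279 bits


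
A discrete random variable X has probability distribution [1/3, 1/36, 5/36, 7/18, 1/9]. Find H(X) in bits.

H(X) = -Σ p(x) log₂ p(x)
  -1/3 × log₂(1/3) = 0.5283
  -1/36 × log₂(1/36) = 0.1436
  -5/36 × log₂(5/36) = 0.3956
  -7/18 × log₂(7/18) = 0.5299
  -1/9 × log₂(1/9) = 0.3522
H(X) = 1.9496 bits


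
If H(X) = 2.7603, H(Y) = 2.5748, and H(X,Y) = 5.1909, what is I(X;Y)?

I(X;Y) = H(X) + H(Y) - H(X,Y)
I(X;Y) = 2.7603 + 2.5748 - 5.1909 = 0.1442 bits


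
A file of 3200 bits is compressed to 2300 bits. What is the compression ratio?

Compression ratio = Original / Compressed
= 3200 / 2300 = 1.39:1


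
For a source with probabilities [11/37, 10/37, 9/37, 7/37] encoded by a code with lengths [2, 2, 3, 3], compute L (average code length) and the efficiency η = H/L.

Average length L = Σ p_i × l_i = 2.4324 bits
Entropy H = 1.9810 bits
Efficiency η = H/L × 100% = 81.44%


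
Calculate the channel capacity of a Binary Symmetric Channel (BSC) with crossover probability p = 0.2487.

For BSC with error probability p:
C = 1 - H(p) where H(p) is binary entropy
H(0.2487) = -0.2487 × log₂(0.2487) - 0.7513 × log₂(0.7513)
H(p) = 0.8092
C = 1 - 0.8092 = 0.1908 bits/use


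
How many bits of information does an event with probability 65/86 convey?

Information content I(x) = -log₂(p(x))
I = -log₂(65/86) = -log₂(0.7558)
I = 0.4039 bits


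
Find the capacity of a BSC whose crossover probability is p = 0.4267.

For BSC with error probability p:
C = 1 - H(p) where H(p) is binary entropy
H(0.4267) = -0.4267 × log₂(0.4267) - 0.5733 × log₂(0.5733)
H(p) = 0.9844
C = 1 - 0.9844 = 0.0156 bits/use


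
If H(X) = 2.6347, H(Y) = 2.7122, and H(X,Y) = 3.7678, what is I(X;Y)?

I(X;Y) = H(X) + H(Y) - H(X,Y)
I(X;Y) = 2.6347 + 2.7122 - 3.7678 = 1.5791 bits


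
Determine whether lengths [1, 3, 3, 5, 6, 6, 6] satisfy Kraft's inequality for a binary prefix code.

Kraft inequality: Σ 2^(-l_i) ≤ 1 for prefix-free code
Calculating: 2^(-1) + 2^(-3) + 2^(-3) + 2^(-5) + 2^(-6) + 2^(-6) + 2^(-6)
= 0.5 + 0.125 + 0.125 + 0.03125 + 0.015625 + 0.015625 + 0.015625
= 0.8281
Since 0.8281 ≤ 1, prefix-free code exists


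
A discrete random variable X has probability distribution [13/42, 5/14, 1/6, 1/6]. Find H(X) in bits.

H(X) = -Σ p(x) log₂ p(x)
  -13/42 × log₂(13/42) = 0.5237
  -5/14 × log₂(5/14) = 0.5305
  -1/6 × log₂(1/6) = 0.4308
  -1/6 × log₂(1/6) = 0.4308
H(X) = 1.9158 bits


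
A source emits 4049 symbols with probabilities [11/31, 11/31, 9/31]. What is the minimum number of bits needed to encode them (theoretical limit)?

Entropy H = 1.5788 bits/symbol
Minimum bits = H × n = 1.5788 × 4049
= 6392.62 bits


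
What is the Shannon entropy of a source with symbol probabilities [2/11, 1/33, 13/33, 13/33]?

H(X) = -Σ p(x) log₂ p(x)
  -2/11 × log₂(2/11) = 0.4472
  -1/33 × log₂(1/33) = 0.1529
  -13/33 × log₂(13/33) = 0.5294
  -13/33 × log₂(13/33) = 0.5294
H(X) = 1.6589 bits


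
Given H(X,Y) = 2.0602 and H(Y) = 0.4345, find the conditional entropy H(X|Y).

Chain rule: H(X,Y) = H(X|Y) + H(Y)
H(X|Y) = H(X,Y) - H(Y) = 2.0602 - 0.4345 = 1.6257 bits


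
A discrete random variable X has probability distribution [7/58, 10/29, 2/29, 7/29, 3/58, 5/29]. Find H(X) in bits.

H(X) = -Σ p(x) log₂ p(x)
  -7/58 × log₂(7/58) = 0.3682
  -10/29 × log₂(10/29) = 0.5297
  -2/29 × log₂(2/29) = 0.2661
  -7/29 × log₂(7/29) = 0.4950
  -3/58 × log₂(3/58) = 0.2210
  -5/29 × log₂(5/29) = 0.4373
H(X) = 2.3172 bits


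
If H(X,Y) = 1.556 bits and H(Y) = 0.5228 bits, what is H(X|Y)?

Chain rule: H(X,Y) = H(X|Y) + H(Y)
H(X|Y) = H(X,Y) - H(Y) = 1.556 - 0.5228 = 1.0332 bits


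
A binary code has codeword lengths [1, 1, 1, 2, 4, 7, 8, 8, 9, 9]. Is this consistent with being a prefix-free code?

Kraft inequality: Σ 2^(-l_i) ≤ 1 for prefix-free code
Calculating: 2^(-1) + 2^(-1) + 2^(-1) + 2^(-2) + 2^(-4) + 2^(-7) + 2^(-8) + 2^(-8) + 2^(-9) + 2^(-9)
= 0.5 + 0.5 + 0.5 + 0.25 + 0.0625 + 0.0078125 + 0.00390625 + 0.00390625 + 0.001953125 + 0.001953125
= 1.8320
Since 1.8320 > 1, prefix-free code does not exist


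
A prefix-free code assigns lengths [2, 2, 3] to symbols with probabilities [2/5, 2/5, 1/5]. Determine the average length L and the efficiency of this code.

Average length L = Σ p_i × l_i = 2.2000 bits
Entropy H = 1.5219 bits
Efficiency η = H/L × 100% = 69.18%


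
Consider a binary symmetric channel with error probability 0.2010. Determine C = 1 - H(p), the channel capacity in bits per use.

For BSC with error probability p:
C = 1 - H(p) where H(p) is binary entropy
H(0.2010) = -0.2010 × log₂(0.2010) - 0.7990 × log₂(0.7990)
H(p) = 0.7239
C = 1 - 0.7239 = 0.2761 bits/use


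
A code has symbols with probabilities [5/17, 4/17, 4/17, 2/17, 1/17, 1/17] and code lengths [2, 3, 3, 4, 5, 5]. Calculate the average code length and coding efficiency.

Average length L = Σ p_i × l_i = 3.0588 bits
Entropy H = 2.3457 bits
Efficiency η = H/L × 100% = 76.69%


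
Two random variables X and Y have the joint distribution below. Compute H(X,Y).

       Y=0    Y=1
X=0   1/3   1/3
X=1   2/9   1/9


H(X,Y) = -Σ p(x,y) log₂ p(x,y)
  p(0,0)=1/3: -0.3333 × log₂(0.3333) = 0.5283
  p(0,1)=1/3: -0.3333 × log₂(0.3333) = 0.5283
  p(1,0)=2/9: -0.2222 × log₂(0.2222) = 0.4822
  p(1,1)=1/9: -0.1111 × log₂(0.1111) = 0.3522
H(X,Y) = 1.8911 bits


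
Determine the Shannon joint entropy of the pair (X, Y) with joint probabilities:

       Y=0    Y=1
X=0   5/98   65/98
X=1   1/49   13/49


H(X,Y) = -Σ p(x,y) log₂ p(x,y)
  p(0,0)=5/98: -0.0510 × log₂(0.0510) = 0.2190
  p(0,1)=65/98: -0.6633 × log₂(0.6633) = 0.3929
  p(1,0)=1/49: -0.0204 × log₂(0.0204) = 0.1146
  p(1,1)=13/49: -0.2653 × log₂(0.2653) = 0.5079
H(X,Y) = 1.2344 bits


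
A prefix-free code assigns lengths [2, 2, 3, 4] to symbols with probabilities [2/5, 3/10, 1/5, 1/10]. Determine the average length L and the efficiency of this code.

Average length L = Σ p_i × l_i = 2.4000 bits
Entropy H = 1.8464 bits
Efficiency η = H/L × 100% = 76.93%


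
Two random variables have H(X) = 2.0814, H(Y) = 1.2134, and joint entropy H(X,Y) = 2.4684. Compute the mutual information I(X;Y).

I(X;Y) = H(X) + H(Y) - H(X,Y)
I(X;Y) = 2.0814 + 1.2134 - 2.4684 = 0.8264 bits


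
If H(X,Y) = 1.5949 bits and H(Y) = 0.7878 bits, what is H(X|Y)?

Chain rule: H(X,Y) = H(X|Y) + H(Y)
H(X|Y) = H(X,Y) - H(Y) = 1.5949 - 0.7878 = 0.8071 bits


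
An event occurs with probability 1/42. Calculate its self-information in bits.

Information content I(x) = -log₂(p(x))
I = -log₂(1/42) = -log₂(0.0238)
I = 5.3923 bits


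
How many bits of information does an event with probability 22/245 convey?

Information content I(x) = -log₂(p(x))
I = -log₂(22/245) = -log₂(0.0898)
I = 3.4772 bits


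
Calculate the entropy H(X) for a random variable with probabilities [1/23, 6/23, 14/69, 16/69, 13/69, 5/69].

H(X) = -Σ p(x) log₂ p(x)
  -1/23 × log₂(1/23) = 0.1967
  -6/23 × log₂(6/23) = 0.5057
  -14/69 × log₂(14/69) = 0.4669
  -16/69 × log₂(16/69) = 0.4889
  -13/69 × log₂(13/69) = 0.4537
  -5/69 × log₂(5/69) = 0.2744
H(X) = 2.3863 bits


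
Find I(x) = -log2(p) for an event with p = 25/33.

Information content I(x) = -log₂(p(x))
I = -log₂(25/33) = -log₂(0.7576)
I = 0.4005 bits


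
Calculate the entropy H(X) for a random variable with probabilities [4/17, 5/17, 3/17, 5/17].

H(X) = -Σ p(x) log₂ p(x)
  -4/17 × log₂(4/17) = 0.4912
  -5/17 × log₂(5/17) = 0.5193
  -3/17 × log₂(3/17) = 0.4416
  -5/17 × log₂(5/17) = 0.5193
H(X) = 1.9713 bits


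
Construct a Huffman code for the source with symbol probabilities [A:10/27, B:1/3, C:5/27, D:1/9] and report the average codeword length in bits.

Huffman tree construction:
Combine smallest probabilities repeatedly
Resulting codes:
  A: 0 (length 1)
  B: 11 (length 2)
  C: 101 (length 3)
  D: 100 (length 3)
Average length = Σ p(s) × length(s) = 1.9259 bits


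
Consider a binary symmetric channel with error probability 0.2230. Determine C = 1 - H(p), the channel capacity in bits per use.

For BSC with error probability p:
C = 1 - H(p) where H(p) is binary entropy
H(0.2230) = -0.2230 × log₂(0.2230) - 0.7770 × log₂(0.7770)
H(p) = 0.7656
C = 1 - 0.7656 = 0.2344 bits/use


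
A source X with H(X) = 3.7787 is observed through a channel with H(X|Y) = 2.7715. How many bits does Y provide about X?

I(X;Y) = H(X) - H(X|Y)
I(X;Y) = 3.7787 - 2.7715 = 1.0072 bits


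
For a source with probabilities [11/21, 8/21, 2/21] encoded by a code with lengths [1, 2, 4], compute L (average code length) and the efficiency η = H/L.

Average length L = Σ p_i × l_i = 1.6667 bits
Entropy H = 1.3421 bits
Efficiency η = H/L × 100% = 80.53%


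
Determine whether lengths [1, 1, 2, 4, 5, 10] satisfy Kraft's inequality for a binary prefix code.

Kraft inequality: Σ 2^(-l_i) ≤ 1 for prefix-free code
Calculating: 2^(-1) + 2^(-1) + 2^(-2) + 2^(-4) + 2^(-5) + 2^(-10)
= 0.5 + 0.5 + 0.25 + 0.0625 + 0.03125 + 0.0009765625
= 1.3447
Since 1.3447 > 1, prefix-free code does not exist


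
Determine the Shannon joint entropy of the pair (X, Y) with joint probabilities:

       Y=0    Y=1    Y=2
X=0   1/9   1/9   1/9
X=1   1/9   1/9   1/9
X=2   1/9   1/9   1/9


H(X,Y) = -Σ p(x,y) log₂ p(x,y)
  p(0,0)=1/9: -0.1111 × log₂(0.1111) = 0.3522
  p(0,1)=1/9: -0.1111 × log₂(0.1111) = 0.3522
  p(0,2)=1/9: -0.1111 × log₂(0.1111) = 0.3522
  p(1,0)=1/9: -0.1111 × log₂(0.1111) = 0.3522
  p(1,1)=1/9: -0.1111 × log₂(0.1111) = 0.3522
  p(1,2)=1/9: -0.1111 × log₂(0.1111) = 0.3522
  p(2,0)=1/9: -0.1111 × log₂(0.1111) = 0.3522
  p(2,1)=1/9: -0.1111 × log₂(0.1111) = 0.3522
  p(2,2)=1/9: -0.1111 × log₂(0.1111) = 0.3522
H(X,Y) = 3.1699 bits


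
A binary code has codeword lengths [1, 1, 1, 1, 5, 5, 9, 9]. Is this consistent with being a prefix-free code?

Kraft inequality: Σ 2^(-l_i) ≤ 1 for prefix-free code
Calculating: 2^(-1) + 2^(-1) + 2^(-1) + 2^(-1) + 2^(-5) + 2^(-5) + 2^(-9) + 2^(-9)
= 0.5 + 0.5 + 0.5 + 0.5 + 0.03125 + 0.03125 + 0.001953125 + 0.001953125
= 2.0664
Since 2.0664 > 1, prefix-free code does not exist


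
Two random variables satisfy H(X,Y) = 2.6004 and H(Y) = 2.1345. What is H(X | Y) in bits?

Chain rule: H(X,Y) = H(X|Y) + H(Y)
H(X|Y) = H(X,Y) - H(Y) = 2.6004 - 2.1345 = 0.4659 bits


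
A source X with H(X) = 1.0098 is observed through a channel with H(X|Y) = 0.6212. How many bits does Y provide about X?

I(X;Y) = H(X) - H(X|Y)
I(X;Y) = 1.0098 - 0.6212 = 0.3886 bits


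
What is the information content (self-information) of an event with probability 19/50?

Information content I(x) = -log₂(p(x))
I = -log₂(19/50) = -log₂(0.3800)
I = 1.3959 bits


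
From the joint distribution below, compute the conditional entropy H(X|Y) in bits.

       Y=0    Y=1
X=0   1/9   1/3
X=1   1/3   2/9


H(X|Y) = Σ_y p(y) H(X|Y=y)
  p(Y=0) = 4/9, H(X|Y=0) = 0.8113
  p(Y=1) = 5/9, H(X|Y=1) = 0.9710
H(X|Y) = 0.4444×0.8113 + 0.5556×0.9710 = 0.9000 bits


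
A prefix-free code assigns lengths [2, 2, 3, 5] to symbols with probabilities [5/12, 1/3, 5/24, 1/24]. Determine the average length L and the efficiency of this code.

Average length L = Σ p_i × l_i = 2.3333 bits
Entropy H = 1.7171 bits
Efficiency η = H/L × 100% = 73.59%


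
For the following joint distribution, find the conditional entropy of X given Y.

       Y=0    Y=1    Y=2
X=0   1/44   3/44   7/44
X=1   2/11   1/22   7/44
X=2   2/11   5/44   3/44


H(X|Y) = Σ_y p(y) H(X|Y=y)
  p(Y=0) = 17/44, H(X|Y=0) = 1.2639
  p(Y=1) = 5/22, H(X|Y=1) = 1.4855
  p(Y=2) = 17/44, H(X|Y=2) = 1.4958
H(X|Y) = 0.3864×1.2639 + 0.2273×1.4855 + 0.3864×1.4958 = 1.4039 bits


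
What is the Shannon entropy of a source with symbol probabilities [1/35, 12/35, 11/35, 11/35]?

H(X) = -Σ p(x) log₂ p(x)
  -1/35 × log₂(1/35) = 0.1466
  -12/35 × log₂(12/35) = 0.5295
  -11/35 × log₂(11/35) = 0.5248
  -11/35 × log₂(11/35) = 0.5248
H(X) = 1.7257 bits


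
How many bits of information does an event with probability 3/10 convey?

Information content I(x) = -log₂(p(x))
I = -log₂(3/10) = -log₂(0.3000)
I = 1.7370 bits


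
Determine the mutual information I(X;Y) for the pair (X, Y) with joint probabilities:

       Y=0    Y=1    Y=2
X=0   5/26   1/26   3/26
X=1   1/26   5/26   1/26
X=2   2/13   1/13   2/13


H(X) = 1.5697, H(Y) = 1.5766, H(X,Y) = 2.9322
I(X;Y) = H(X) + H(Y) - H(X,Y) = 0.2141 bits


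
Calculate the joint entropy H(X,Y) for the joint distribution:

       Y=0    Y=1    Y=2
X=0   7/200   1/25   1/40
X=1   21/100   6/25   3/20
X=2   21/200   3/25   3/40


H(X,Y) = -Σ p(x,y) log₂ p(x,y)
  p(0,0)=7/200: -0.0350 × log₂(0.0350) = 0.1693
  p(0,1)=1/25: -0.0400 × log₂(0.0400) = 0.1858
  p(0,2)=1/40: -0.0250 × log₂(0.0250) = 0.1330
  p(1,0)=21/100: -0.2100 × log₂(0.2100) = 0.4728
  p(1,1)=6/25: -0.2400 × log₂(0.2400) = 0.4941
  p(1,2)=3/20: -0.1500 × log₂(0.1500) = 0.4105
  p(2,0)=21/200: -0.1050 × log₂(0.1050) = 0.3414
  p(2,1)=3/25: -0.1200 × log₂(0.1200) = 0.3671
  p(2,2)=3/40: -0.0750 × log₂(0.0750) = 0.2803
H(X,Y) = 2.8543 bits


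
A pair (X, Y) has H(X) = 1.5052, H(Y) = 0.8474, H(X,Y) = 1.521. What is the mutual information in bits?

I(X;Y) = H(X) + H(Y) - H(X,Y)
I(X;Y) = 1.5052 + 0.8474 - 1.521 = 0.8316 bits


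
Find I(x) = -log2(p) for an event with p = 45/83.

Information content I(x) = -log₂(p(x))
I = -log₂(45/83) = -log₂(0.5422)
I = 0.8832 bits


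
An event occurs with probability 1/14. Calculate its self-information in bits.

Information content I(x) = -log₂(p(x))
I = -log₂(1/14) = -log₂(0.0714)
I = 3.8074 bits


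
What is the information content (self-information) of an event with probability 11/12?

Information content I(x) = -log₂(p(x))
I = -log₂(11/12) = -log₂(0.9167)
I = 0.1255 bits


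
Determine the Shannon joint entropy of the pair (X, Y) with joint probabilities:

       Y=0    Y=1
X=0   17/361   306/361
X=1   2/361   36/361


H(X,Y) = -Σ p(x,y) log₂ p(x,y)
  p(0,0)=17/361: -0.0471 × log₂(0.0471) = 0.2076
  p(0,1)=306/361: -0.8476 × log₂(0.8476) = 0.2021
  p(1,0)=2/361: -0.0055 × log₂(0.0055) = 0.0415
  p(1,1)=36/361: -0.0997 × log₂(0.0997) = 0.3317
H(X,Y) = 0.7829 bits


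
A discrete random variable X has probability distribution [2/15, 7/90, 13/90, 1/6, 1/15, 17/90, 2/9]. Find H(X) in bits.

H(X) = -Σ p(x) log₂ p(x)
  -2/15 × log₂(2/15) = 0.3876
  -7/90 × log₂(7/90) = 0.2866
  -13/90 × log₂(13/90) = 0.4032
  -1/6 × log₂(1/6) = 0.4308
  -1/15 × log₂(1/15) = 0.2605
  -17/90 × log₂(17/90) = 0.4542
  -2/9 × log₂(2/9) = 0.4822
H(X) = 2.7050 bits


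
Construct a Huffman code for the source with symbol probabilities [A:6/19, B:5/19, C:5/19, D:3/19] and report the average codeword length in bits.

Huffman tree construction:
Combine smallest probabilities repeatedly
Resulting codes:
  A: 11 (length 2)
  B: 01 (length 2)
  C: 10 (length 2)
  D: 00 (length 2)
Average length = Σ p(s) × length(s) = 2.0000 bits


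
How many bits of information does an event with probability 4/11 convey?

Information content I(x) = -log₂(p(x))
I = -log₂(4/11) = -log₂(0.3636)
I = 1.4594 bits


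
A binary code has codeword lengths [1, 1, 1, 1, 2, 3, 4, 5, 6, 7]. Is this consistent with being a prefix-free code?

Kraft inequality: Σ 2^(-l_i) ≤ 1 for prefix-free code
Calculating: 2^(-1) + 2^(-1) + 2^(-1) + 2^(-1) + 2^(-2) + 2^(-3) + 2^(-4) + 2^(-5) + 2^(-6) + 2^(-7)
= 0.5 + 0.5 + 0.5 + 0.5 + 0.25 + 0.125 + 0.0625 + 0.03125 + 0.015625 + 0.0078125
= 2.4922
Since 2.4922 > 1, prefix-free code does not exist


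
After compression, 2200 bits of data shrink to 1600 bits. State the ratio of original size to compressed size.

Compression ratio = Original / Compressed
= 2200 / 1600 = 1.38:1


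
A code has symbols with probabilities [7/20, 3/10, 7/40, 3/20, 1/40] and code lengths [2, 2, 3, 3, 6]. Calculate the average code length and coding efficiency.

Average length L = Σ p_i × l_i = 2.4250 bits
Entropy H = 2.0348 bits
Efficiency η = H/L × 100% = 83.91%


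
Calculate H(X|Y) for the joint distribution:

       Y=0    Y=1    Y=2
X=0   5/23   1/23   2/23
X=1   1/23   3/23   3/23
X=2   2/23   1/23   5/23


H(X|Y) = Σ_y p(y) H(X|Y=y)
  p(Y=0) = 8/23, H(X|Y=0) = 1.2988
  p(Y=1) = 5/23, H(X|Y=1) = 1.3710
  p(Y=2) = 10/23, H(X|Y=2) = 1.4855
H(X|Y) = 0.3478×1.2988 + 0.2174×1.3710 + 0.4348×1.4855 = 1.3956 bits


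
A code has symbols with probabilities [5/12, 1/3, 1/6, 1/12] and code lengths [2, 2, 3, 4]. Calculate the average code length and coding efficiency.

Average length L = Σ p_i × l_i = 2.3333 bits
Entropy H = 1.7842 bits
Efficiency η = H/L × 100% = 76.46%


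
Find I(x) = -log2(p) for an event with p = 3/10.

Information content I(x) = -log₂(p(x))
I = -log₂(3/10) = -log₂(0.3000)
I = 1.7370 bits


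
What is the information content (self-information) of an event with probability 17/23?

Information content I(x) = -log₂(p(x))
I = -log₂(17/23) = -log₂(0.7391)
I = 0.4361 bits


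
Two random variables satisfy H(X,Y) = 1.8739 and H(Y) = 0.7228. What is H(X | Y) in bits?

Chain rule: H(X,Y) = H(X|Y) + H(Y)
H(X|Y) = H(X,Y) - H(Y) = 1.8739 - 0.7228 = 1.1511 bits


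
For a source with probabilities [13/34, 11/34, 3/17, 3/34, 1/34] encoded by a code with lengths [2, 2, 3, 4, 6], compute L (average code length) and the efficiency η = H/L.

Average length L = Σ p_i × l_i = 2.4706 bits
Entropy H = 1.9573 bits
Efficiency η = H/L × 100% = 79.23%


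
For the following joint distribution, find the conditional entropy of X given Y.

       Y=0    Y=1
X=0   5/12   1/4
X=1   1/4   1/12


H(X|Y) = Σ_y p(y) H(X|Y=y)
  p(Y=0) = 2/3, H(X|Y=0) = 0.9544
  p(Y=1) = 1/3, H(X|Y=1) = 0.8113
H(X|Y) = 0.6667×0.9544 + 0.3333×0.8113 = 0.9067 bits


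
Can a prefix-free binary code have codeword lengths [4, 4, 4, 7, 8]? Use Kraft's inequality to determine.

Kraft inequality: Σ 2^(-l_i) ≤ 1 for prefix-free code
Calculating: 2^(-4) + 2^(-4) + 2^(-4) + 2^(-7) + 2^(-8)
= 0.0625 + 0.0625 + 0.0625 + 0.0078125 + 0.00390625
= 0.1992
Since 0.1992 ≤ 1, prefix-free code exists


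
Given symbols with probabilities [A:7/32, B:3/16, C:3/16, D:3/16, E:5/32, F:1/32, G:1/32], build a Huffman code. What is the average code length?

Huffman tree construction:
Combine smallest probabilities repeatedly
Resulting codes:
  A: 01 (length 2)
  B: 110 (length 3)
  C: 111 (length 3)
  D: 00 (length 2)
  E: 101 (length 3)
  F: 1000 (length 4)
  G: 1001 (length 4)
Average length = Σ p(s) × length(s) = 2.6562 bits


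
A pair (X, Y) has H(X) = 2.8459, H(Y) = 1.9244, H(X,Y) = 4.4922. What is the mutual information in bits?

I(X;Y) = H(X) + H(Y) - H(X,Y)
I(X;Y) = 2.8459 + 1.9244 - 4.4922 = 0.2781 bits


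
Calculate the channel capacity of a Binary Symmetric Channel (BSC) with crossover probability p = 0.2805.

For BSC with error probability p:
C = 1 - H(p) where H(p) is binary entropy
H(0.2805) = -0.2805 × log₂(0.2805) - 0.7195 × log₂(0.7195)
H(p) = 0.8561
C = 1 - 0.8561 = 0.1439 bits/use


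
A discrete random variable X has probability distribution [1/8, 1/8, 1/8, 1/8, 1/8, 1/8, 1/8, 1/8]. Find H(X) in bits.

H(X) = -Σ p(x) log₂ p(x)
  -1/8 × log₂(1/8) = 0.3750
  -1/8 × log₂(1/8) = 0.3750
  -1/8 × log₂(1/8) = 0.3750
  -1/8 × log₂(1/8) = 0.3750
  -1/8 × log₂(1/8) = 0.3750
  -1/8 × log₂(1/8) = 0.3750
  -1/8 × log₂(1/8) = 0.3750
  -1/8 × log₂(1/8) = 0.3750
H(X) = 3.0000 bits


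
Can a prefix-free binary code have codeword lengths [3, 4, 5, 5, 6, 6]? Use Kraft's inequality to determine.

Kraft inequality: Σ 2^(-l_i) ≤ 1 for prefix-free code
Calculating: 2^(-3) + 2^(-4) + 2^(-5) + 2^(-5) + 2^(-6) + 2^(-6)
= 0.125 + 0.0625 + 0.03125 + 0.03125 + 0.015625 + 0.015625
= 0.2812
Since 0.2812 ≤ 1, prefix-free code exists


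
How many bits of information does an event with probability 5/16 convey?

Information content I(x) = -log₂(p(x))
I = -log₂(5/16) = -log₂(0.3125)
I = 1.6781 bits


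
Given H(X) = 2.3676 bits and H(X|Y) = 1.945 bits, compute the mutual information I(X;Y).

I(X;Y) = H(X) - H(X|Y)
I(X;Y) = 2.3676 - 1.945 = 0.4226 bits


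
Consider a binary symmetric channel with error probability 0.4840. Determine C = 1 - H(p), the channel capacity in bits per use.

For BSC with error probability p:
C = 1 - H(p) where H(p) is binary entropy
H(0.4840) = -0.4840 × log₂(0.4840) - 0.5160 × log₂(0.5160)
H(p) = 0.9993
C = 1 - 0.9993 = 0.0007 bits/use


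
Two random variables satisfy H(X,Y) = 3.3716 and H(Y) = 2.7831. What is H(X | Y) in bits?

Chain rule: H(X,Y) = H(X|Y) + H(Y)
H(X|Y) = H(X,Y) - H(Y) = 3.3716 - 2.7831 = 0.5885 bits


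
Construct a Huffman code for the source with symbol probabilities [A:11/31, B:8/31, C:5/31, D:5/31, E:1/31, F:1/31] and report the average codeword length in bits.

Huffman tree construction:
Combine smallest probabilities repeatedly
Resulting codes:
  A: 11 (length 2)
  B: 10 (length 2)
  C: 011 (length 3)
  D: 00 (length 2)
  E: 0100 (length 4)
  F: 0101 (length 4)
Average length = Σ p(s) × length(s) = 2.2903 bits


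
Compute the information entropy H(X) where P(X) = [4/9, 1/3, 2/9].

H(X) = -Σ p(x) log₂ p(x)
  -4/9 × log₂(4/9) = 0.5200
  -1/3 × log₂(1/3) = 0.5283
  -2/9 × log₂(2/9) = 0.4822
H(X) = 1.5305 bits


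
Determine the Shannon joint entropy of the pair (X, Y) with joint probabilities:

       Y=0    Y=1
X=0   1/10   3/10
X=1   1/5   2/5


H(X,Y) = -Σ p(x,y) log₂ p(x,y)
  p(0,0)=1/10: -0.1000 × log₂(0.1000) = 0.3322
  p(0,1)=3/10: -0.3000 × log₂(0.3000) = 0.5211
  p(1,0)=1/5: -0.2000 × log₂(0.2000) = 0.4644
  p(1,1)=2/5: -0.4000 × log₂(0.4000) = 0.5288
H(X,Y) = 1.8464 bits
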